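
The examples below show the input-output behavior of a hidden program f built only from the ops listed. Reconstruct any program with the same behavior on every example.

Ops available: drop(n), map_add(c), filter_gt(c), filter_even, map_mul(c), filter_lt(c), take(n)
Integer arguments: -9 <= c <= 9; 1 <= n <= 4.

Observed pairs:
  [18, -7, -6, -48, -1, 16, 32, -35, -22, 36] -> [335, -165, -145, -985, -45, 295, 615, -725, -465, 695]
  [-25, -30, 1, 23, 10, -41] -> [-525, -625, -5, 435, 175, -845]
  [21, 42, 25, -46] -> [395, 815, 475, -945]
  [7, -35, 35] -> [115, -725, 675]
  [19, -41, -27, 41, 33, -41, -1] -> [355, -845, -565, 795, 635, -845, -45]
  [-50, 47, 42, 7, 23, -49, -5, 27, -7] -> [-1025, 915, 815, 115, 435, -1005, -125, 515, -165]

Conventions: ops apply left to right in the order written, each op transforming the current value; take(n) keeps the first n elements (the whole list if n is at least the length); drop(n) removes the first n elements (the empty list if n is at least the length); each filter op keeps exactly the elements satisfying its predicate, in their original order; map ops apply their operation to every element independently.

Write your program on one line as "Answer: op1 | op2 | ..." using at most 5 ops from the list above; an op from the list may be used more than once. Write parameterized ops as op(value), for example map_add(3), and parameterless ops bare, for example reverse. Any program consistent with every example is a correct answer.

map_mul(-2) | map_mul(2) | map_add(5) | map_mul(-5)

Check, running the answer program on each example:
  [18, -7, -6, -48, -1, 16, 32, -35, -22, 36] -> [-36, 14, 12, 96, 2, -32, -64, 70, 44, -72] -> [-72, 28, 24, 192, 4, -64, -128, 140, 88, -144] -> [-67, 33, 29, 197, 9, -59, -123, 145, 93, -139] -> [335, -165, -145, -985, -45, 295, 615, -725, -465, 695]
  [-25, -30, 1, 23, 10, -41] -> [50, 60, -2, -46, -20, 82] -> [100, 120, -4, -92, -40, 164] -> [105, 125, 1, -87, -35, 169] -> [-525, -625, -5, 435, 175, -845]
  [21, 42, 25, -46] -> [-42, -84, -50, 92] -> [-84, -168, -100, 184] -> [-79, -163, -95, 189] -> [395, 815, 475, -945]
  [7, -35, 35] -> [-14, 70, -70] -> [-28, 140, -140] -> [-23, 145, -135] -> [115, -725, 675]
  [19, -41, -27, 41, 33, -41, -1] -> [-38, 82, 54, -82, -66, 82, 2] -> [-76, 164, 108, -164, -132, 164, 4] -> [-71, 169, 113, -159, -127, 169, 9] -> [355, -845, -565, 795, 635, -845, -45]
  [-50, 47, 42, 7, 23, -49, -5, 27, -7] -> [100, -94, -84, -14, -46, 98, 10, -54, 14] -> [200, -188, -168, -28, -92, 196, 20, -108, 28] -> [205, -183, -163, -23, -87, 201, 25, -103, 33] -> [-1025, 915, 815, 115, 435, -1005, -125, 515, -165]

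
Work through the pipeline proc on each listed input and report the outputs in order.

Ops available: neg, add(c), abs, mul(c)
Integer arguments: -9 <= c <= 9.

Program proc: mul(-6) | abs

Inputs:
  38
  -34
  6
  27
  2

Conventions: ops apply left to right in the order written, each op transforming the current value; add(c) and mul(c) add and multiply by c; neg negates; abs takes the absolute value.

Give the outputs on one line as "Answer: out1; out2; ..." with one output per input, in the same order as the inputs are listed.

Execution, op by op:
  38 -> -228 -> 228
  -34 -> 204 -> 204
  6 -> -36 -> 36
  27 -> -162 -> 162
  2 -> -12 -> 12

228; 204; 36; 162; 12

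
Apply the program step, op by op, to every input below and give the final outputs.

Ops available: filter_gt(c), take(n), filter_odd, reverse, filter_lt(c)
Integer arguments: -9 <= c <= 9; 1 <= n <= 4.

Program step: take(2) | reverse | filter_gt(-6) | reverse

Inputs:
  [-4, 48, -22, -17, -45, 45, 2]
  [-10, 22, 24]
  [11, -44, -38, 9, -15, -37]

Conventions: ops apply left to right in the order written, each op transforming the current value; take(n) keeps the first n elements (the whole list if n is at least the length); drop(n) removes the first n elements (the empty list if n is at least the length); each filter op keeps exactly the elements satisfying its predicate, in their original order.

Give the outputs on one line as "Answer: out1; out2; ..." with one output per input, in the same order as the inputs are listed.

[-4, 48]; [22]; [11]

Execution, op by op:
  [-4, 48, -22, -17, -45, 45, 2] -> [-4, 48] -> [48, -4] -> [48, -4] -> [-4, 48]
  [-10, 22, 24] -> [-10, 22] -> [22, -10] -> [22] -> [22]
  [11, -44, -38, 9, -15, -37] -> [11, -44] -> [-44, 11] -> [11] -> [11]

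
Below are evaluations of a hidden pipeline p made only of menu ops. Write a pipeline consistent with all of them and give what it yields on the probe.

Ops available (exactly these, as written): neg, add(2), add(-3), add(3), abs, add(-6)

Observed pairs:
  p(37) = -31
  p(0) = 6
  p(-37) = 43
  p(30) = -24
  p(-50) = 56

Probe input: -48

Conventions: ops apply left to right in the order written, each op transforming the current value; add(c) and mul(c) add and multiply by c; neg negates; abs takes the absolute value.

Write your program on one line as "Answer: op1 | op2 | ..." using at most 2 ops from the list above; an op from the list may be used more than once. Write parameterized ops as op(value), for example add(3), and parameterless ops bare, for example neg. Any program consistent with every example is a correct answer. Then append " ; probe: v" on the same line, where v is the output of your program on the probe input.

add(-6) | neg ; probe: 54

Check, running the answer program on each example:
  37 -> 31 -> -31
  0 -> -6 -> 6
  -37 -> -43 -> 43
  30 -> 24 -> -24
  -50 -> -56 -> 56
  probe: -48 -> -54 -> 54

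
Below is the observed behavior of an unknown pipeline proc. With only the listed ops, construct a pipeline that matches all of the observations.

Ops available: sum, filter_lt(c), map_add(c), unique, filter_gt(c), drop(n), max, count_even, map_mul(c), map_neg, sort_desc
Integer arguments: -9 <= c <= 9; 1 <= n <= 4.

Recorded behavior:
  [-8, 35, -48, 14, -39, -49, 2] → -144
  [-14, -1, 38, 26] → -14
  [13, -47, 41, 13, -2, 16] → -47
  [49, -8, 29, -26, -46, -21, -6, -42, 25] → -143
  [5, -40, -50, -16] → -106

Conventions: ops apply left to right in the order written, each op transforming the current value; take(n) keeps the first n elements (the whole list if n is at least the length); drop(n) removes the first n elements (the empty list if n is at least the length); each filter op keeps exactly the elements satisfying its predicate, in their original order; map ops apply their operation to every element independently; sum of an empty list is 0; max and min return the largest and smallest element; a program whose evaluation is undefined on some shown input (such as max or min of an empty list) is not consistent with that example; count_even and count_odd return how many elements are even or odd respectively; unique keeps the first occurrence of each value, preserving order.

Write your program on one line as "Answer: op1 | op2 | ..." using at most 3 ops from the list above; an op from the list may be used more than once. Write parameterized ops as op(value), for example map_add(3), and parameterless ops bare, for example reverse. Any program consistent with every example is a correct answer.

filter_lt(-6) | sort_desc | sum

Check, running the answer program on each example:
  [-8, 35, -48, 14, -39, -49, 2] -> [-8, -48, -39, -49] -> [-8, -39, -48, -49] -> -144
  [-14, -1, 38, 26] -> [-14] -> [-14] -> -14
  [13, -47, 41, 13, -2, 16] -> [-47] -> [-47] -> -47
  [49, -8, 29, -26, -46, -21, -6, -42, 25] -> [-8, -26, -46, -21, -42] -> [-8, -21, -26, -42, -46] -> -143
  [5, -40, -50, -16] -> [-40, -50, -16] -> [-16, -40, -50] -> -106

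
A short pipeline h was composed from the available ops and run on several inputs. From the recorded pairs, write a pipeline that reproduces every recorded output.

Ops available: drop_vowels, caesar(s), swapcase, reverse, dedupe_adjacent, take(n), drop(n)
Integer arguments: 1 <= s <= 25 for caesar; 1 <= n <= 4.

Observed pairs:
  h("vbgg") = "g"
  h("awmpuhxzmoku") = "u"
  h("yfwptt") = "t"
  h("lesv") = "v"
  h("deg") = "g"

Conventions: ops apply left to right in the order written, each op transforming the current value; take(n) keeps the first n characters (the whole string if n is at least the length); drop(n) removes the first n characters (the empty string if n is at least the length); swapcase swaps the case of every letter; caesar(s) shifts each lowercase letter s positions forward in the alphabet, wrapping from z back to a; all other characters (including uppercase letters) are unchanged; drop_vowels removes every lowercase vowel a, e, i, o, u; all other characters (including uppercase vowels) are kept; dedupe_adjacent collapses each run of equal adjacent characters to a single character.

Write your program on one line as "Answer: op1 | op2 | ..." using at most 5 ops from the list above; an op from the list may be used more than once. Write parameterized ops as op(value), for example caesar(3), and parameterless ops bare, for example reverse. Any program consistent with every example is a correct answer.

swapcase | reverse | swapcase | take(1)

Check, running the answer program on each example:
  "vbgg" -> "VBGG" -> "GGBV" -> "ggbv" -> "g"
  "awmpuhxzmoku" -> "AWMPUHXZMOKU" -> "UKOMZXHUPMWA" -> "ukomzxhupmwa" -> "u"
  "yfwptt" -> "YFWPTT" -> "TTPWFY" -> "ttpwfy" -> "t"
  "lesv" -> "LESV" -> "VSEL" -> "vsel" -> "v"
  "deg" -> "DEG" -> "GED" -> "ged" -> "g"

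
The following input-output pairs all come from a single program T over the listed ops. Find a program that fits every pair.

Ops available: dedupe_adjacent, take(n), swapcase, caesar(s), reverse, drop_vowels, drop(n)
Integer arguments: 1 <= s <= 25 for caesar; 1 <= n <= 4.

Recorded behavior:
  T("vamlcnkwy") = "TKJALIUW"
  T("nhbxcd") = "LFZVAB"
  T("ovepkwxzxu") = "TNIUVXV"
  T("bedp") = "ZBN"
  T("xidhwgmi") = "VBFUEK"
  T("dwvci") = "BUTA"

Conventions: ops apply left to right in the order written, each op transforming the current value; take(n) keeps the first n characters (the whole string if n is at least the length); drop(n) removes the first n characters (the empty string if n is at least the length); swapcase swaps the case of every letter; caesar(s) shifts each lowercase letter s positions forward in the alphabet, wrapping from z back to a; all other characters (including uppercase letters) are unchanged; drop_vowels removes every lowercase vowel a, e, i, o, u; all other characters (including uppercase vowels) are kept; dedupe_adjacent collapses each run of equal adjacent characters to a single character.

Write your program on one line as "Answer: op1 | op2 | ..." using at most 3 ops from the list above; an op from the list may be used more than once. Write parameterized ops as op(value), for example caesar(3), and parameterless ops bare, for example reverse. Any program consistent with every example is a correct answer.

drop_vowels | caesar(24) | swapcase

Check, running the answer program on each example:
  "vamlcnkwy" -> "vmlcnkwy" -> "tkjaliuw" -> "TKJALIUW"
  "nhbxcd" -> "nhbxcd" -> "lfzvab" -> "LFZVAB"
  "ovepkwxzxu" -> "vpkwxzx" -> "tniuvxv" -> "TNIUVXV"
  "bedp" -> "bdp" -> "zbn" -> "ZBN"
  "xidhwgmi" -> "xdhwgm" -> "vbfuek" -> "VBFUEK"
  "dwvci" -> "dwvc" -> "buta" -> "BUTA"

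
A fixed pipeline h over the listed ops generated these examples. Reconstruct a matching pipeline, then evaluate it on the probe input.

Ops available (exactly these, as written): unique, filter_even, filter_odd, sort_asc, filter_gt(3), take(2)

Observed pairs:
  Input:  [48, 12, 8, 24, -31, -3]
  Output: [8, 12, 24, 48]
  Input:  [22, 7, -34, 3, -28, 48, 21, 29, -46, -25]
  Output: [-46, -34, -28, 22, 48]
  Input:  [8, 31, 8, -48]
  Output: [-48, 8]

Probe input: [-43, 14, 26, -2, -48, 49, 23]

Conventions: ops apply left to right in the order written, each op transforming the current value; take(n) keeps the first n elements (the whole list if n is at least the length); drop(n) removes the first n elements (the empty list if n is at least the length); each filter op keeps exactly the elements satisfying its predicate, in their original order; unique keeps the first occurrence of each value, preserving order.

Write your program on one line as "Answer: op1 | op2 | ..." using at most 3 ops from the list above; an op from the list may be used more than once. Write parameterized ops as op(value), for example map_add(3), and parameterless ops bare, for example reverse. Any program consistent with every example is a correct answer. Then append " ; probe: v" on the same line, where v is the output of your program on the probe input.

sort_asc | filter_even | unique ; probe: [-48, -2, 14, 26]

Check, running the answer program on each example:
  [48, 12, 8, 24, -31, -3] -> [-31, -3, 8, 12, 24, 48] -> [8, 12, 24, 48] -> [8, 12, 24, 48]
  [22, 7, -34, 3, -28, 48, 21, 29, -46, -25] -> [-46, -34, -28, -25, 3, 7, 21, 22, 29, 48] -> [-46, -34, -28, 22, 48] -> [-46, -34, -28, 22, 48]
  [8, 31, 8, -48] -> [-48, 8, 8, 31] -> [-48, 8, 8] -> [-48, 8]
  probe: [-43, 14, 26, -2, -48, 49, 23] -> [-48, -43, -2, 14, 23, 26, 49] -> [-48, -2, 14, 26] -> [-48, -2, 14, 26]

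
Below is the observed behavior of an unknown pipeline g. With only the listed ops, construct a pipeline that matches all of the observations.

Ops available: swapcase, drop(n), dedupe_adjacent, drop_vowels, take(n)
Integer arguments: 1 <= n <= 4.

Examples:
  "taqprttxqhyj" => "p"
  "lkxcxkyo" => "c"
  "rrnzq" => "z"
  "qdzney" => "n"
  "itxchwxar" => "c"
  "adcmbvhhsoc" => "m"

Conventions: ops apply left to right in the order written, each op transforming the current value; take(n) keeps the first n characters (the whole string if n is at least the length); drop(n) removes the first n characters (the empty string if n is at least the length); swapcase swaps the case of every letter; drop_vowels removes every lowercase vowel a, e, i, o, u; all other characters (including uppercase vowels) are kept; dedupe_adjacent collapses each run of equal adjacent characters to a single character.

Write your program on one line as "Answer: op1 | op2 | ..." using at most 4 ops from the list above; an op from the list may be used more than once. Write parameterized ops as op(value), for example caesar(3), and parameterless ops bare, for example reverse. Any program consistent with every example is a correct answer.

drop(3) | dedupe_adjacent | take(1)

Check, running the answer program on each example:
  "taqprttxqhyj" -> "prttxqhyj" -> "prtxqhyj" -> "p"
  "lkxcxkyo" -> "cxkyo" -> "cxkyo" -> "c"
  "rrnzq" -> "zq" -> "zq" -> "z"
  "qdzney" -> "ney" -> "ney" -> "n"
  "itxchwxar" -> "chwxar" -> "chwxar" -> "c"
  "adcmbvhhsoc" -> "mbvhhsoc" -> "mbvhsoc" -> "m"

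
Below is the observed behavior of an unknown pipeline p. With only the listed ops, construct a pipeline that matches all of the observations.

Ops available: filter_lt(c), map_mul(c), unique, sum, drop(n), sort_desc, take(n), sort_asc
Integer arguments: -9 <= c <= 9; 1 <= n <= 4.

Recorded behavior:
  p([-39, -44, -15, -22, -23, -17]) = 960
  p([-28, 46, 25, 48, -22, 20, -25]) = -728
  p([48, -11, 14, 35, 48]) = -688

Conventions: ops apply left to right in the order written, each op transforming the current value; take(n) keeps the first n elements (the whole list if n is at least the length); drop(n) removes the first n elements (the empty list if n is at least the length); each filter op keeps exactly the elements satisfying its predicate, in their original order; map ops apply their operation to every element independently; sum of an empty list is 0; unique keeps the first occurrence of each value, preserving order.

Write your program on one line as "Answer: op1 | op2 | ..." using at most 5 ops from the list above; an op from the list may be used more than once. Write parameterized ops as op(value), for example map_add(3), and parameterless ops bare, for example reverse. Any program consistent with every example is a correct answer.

unique | take(4) | map_mul(-8) | sum

Check, running the answer program on each example:
  [-39, -44, -15, -22, -23, -17] -> [-39, -44, -15, -22, -23, -17] -> [-39, -44, -15, -22] -> [312, 352, 120, 176] -> 960
  [-28, 46, 25, 48, -22, 20, -25] -> [-28, 46, 25, 48, -22, 20, -25] -> [-28, 46, 25, 48] -> [224, -368, -200, -384] -> -728
  [48, -11, 14, 35, 48] -> [48, -11, 14, 35] -> [48, -11, 14, 35] -> [-384, 88, -112, -280] -> -688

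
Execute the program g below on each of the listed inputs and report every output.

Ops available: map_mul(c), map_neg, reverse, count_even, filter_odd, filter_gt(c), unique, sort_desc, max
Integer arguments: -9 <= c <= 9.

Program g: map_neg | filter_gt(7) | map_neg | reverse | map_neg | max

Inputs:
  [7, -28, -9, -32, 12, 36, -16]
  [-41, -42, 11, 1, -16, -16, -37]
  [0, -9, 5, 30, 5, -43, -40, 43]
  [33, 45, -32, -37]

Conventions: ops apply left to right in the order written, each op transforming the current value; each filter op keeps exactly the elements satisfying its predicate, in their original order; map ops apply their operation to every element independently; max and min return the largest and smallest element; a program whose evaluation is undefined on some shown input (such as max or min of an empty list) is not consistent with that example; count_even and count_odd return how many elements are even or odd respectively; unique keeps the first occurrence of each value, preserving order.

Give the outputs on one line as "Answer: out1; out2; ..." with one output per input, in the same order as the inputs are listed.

Execution, op by op:
  [7, -28, -9, -32, 12, 36, -16] -> [-7, 28, 9, 32, -12, -36, 16] -> [28, 9, 32, 16] -> [-28, -9, -32, -16] -> [-16, -32, -9, -28] -> [16, 32, 9, 28] -> 32
  [-41, -42, 11, 1, -16, -16, -37] -> [41, 42, -11, -1, 16, 16, 37] -> [41, 42, 16, 16, 37] -> [-41, -42, -16, -16, -37] -> [-37, -16, -16, -42, -41] -> [37, 16, 16, 42, 41] -> 42
  [0, -9, 5, 30, 5, -43, -40, 43] -> [0, 9, -5, -30, -5, 43, 40, -43] -> [9, 43, 40] -> [-9, -43, -40] -> [-40, -43, -9] -> [40, 43, 9] -> 43
  [33, 45, -32, -37] -> [-33, -45, 32, 37] -> [32, 37] -> [-32, -37] -> [-37, -32] -> [37, 32] -> 37

32; 42; 43; 37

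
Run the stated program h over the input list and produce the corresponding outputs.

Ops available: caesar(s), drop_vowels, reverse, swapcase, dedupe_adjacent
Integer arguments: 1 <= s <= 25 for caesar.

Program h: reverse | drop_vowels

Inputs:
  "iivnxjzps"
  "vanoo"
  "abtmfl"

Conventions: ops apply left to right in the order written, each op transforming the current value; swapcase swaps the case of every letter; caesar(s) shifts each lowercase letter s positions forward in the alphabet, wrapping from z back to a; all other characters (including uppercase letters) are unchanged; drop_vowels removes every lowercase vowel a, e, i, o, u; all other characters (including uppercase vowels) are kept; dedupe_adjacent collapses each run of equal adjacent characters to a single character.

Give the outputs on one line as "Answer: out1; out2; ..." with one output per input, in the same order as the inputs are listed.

"spzjxnv"; "nv"; "lfmtb"

Execution, op by op:
  "iivnxjzps" -> "spzjxnvii" -> "spzjxnv"
  "vanoo" -> "oonav" -> "nv"
  "abtmfl" -> "lfmtba" -> "lfmtb"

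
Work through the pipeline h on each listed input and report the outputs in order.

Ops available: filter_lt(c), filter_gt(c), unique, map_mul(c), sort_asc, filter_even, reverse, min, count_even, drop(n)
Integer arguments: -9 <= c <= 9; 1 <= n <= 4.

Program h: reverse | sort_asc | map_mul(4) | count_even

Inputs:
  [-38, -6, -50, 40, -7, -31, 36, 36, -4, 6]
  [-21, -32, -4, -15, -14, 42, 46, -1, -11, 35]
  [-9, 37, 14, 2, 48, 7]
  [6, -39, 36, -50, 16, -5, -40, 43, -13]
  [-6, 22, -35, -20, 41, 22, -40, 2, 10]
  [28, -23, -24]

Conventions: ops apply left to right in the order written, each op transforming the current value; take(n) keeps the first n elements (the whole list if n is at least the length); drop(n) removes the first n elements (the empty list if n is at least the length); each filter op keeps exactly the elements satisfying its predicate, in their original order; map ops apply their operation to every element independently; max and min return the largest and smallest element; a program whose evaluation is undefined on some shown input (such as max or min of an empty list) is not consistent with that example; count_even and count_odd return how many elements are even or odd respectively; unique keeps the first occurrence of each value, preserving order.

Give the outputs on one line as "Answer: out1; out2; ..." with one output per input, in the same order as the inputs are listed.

Execution, op by op:
  [-38, -6, -50, 40, -7, -31, 36, 36, -4, 6] -> [6, -4, 36, 36, -31, -7, 40, -50, -6, -38] -> [-50, -38, -31, -7, -6, -4, 6, 36, 36, 40] -> [-200, -152, -124, -28, -24, -16, 24, 144, 144, 160] -> 10
  [-21, -32, -4, -15, -14, 42, 46, -1, -11, 35] -> [35, -11, -1, 46, 42, -14, -15, -4, -32, -21] -> [-32, -21, -15, -14, -11, -4, -1, 35, 42, 46] -> [-128, -84, -60, -56, -44, -16, -4, 140, 168, 184] -> 10
  [-9, 37, 14, 2, 48, 7] -> [7, 48, 2, 14, 37, -9] -> [-9, 2, 7, 14, 37, 48] -> [-36, 8, 28, 56, 148, 192] -> 6
  [6, -39, 36, -50, 16, -5, -40, 43, -13] -> [-13, 43, -40, -5, 16, -50, 36, -39, 6] -> [-50, -40, -39, -13, -5, 6, 16, 36, 43] -> [-200, -160, -156, -52, -20, 24, 64, 144, 172] -> 9
  [-6, 22, -35, -20, 41, 22, -40, 2, 10] -> [10, 2, -40, 22, 41, -20, -35, 22, -6] -> [-40, -35, -20, -6, 2, 10, 22, 22, 41] -> [-160, -140, -80, -24, 8, 40, 88, 88, 164] -> 9
  [28, -23, -24] -> [-24, -23, 28] -> [-24, -23, 28] -> [-96, -92, 112] -> 3

10; 10; 6; 9; 9; 3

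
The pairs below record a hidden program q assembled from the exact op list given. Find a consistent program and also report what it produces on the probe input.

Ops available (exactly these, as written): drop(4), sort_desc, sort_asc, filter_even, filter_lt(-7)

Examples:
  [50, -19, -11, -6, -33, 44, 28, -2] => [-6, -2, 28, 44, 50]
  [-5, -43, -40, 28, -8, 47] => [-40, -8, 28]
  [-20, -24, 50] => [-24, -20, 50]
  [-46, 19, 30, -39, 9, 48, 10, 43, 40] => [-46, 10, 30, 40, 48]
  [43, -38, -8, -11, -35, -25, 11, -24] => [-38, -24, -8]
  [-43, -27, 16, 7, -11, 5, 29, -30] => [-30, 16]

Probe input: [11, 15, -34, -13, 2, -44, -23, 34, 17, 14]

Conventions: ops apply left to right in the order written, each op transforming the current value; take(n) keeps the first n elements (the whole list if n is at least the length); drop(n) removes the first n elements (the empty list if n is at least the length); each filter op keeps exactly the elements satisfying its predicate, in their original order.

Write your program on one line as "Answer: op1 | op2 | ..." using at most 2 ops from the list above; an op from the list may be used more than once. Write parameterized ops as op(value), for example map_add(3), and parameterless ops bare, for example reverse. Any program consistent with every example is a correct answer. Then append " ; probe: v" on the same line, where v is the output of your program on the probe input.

filter_even | sort_asc ; probe: [-44, -34, 2, 14, 34]

Check, running the answer program on each example:
  [50, -19, -11, -6, -33, 44, 28, -2] -> [50, -6, 44, 28, -2] -> [-6, -2, 28, 44, 50]
  [-5, -43, -40, 28, -8, 47] -> [-40, 28, -8] -> [-40, -8, 28]
  [-20, -24, 50] -> [-20, -24, 50] -> [-24, -20, 50]
  [-46, 19, 30, -39, 9, 48, 10, 43, 40] -> [-46, 30, 48, 10, 40] -> [-46, 10, 30, 40, 48]
  [43, -38, -8, -11, -35, -25, 11, -24] -> [-38, -8, -24] -> [-38, -24, -8]
  [-43, -27, 16, 7, -11, 5, 29, -30] -> [16, -30] -> [-30, 16]
  probe: [11, 15, -34, -13, 2, -44, -23, 34, 17, 14] -> [-34, 2, -44, 34, 14] -> [-44, -34, 2, 14, 34]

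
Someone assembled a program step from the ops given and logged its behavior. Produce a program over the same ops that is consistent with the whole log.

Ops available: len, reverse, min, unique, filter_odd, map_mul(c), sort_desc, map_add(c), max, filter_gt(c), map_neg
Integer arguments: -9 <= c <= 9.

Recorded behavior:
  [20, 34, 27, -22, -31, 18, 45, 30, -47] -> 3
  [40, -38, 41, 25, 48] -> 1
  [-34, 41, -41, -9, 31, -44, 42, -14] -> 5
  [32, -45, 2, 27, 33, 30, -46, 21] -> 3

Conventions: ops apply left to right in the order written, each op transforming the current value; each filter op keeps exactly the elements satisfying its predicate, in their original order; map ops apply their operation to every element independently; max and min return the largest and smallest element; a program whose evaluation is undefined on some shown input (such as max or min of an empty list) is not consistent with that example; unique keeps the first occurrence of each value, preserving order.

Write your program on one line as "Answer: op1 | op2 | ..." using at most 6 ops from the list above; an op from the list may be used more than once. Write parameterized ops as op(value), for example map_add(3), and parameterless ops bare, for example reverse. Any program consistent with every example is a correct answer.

map_mul(-4) | sort_desc | map_add(3) | filter_gt(-9) | len

Check, running the answer program on each example:
  [20, 34, 27, -22, -31, 18, 45, 30, -47] -> [-80, -136, -108, 88, 124, -72, -180, -120, 188] -> [188, 124, 88, -72, -80, -108, -120, -136, -180] -> [191, 127, 91, -69, -77, -105, -117, -133, -177] -> [191, 127, 91] -> 3
  [40, -38, 41, 25, 48] -> [-160, 152, -164, -100, -192] -> [152, -100, -160, -164, -192] -> [155, -97, -157, -161, -189] -> [155] -> 1
  [-34, 41, -41, -9, 31, -44, 42, -14] -> [136, -164, 164, 36, -124, 176, -168, 56] -> [176, 164, 136, 56, 36, -124, -164, -168] -> [179, 167, 139, 59, 39, -121, -161, -165] -> [179, 167, 139, 59, 39] -> 5
  [32, -45, 2, 27, 33, 30, -46, 21] -> [-128, 180, -8, -108, -132, -120, 184, -84] -> [184, 180, -8, -84, -108, -120, -128, -132] -> [187, 183, -5, -81, -105, -117, -125, -129] -> [187, 183, -5] -> 3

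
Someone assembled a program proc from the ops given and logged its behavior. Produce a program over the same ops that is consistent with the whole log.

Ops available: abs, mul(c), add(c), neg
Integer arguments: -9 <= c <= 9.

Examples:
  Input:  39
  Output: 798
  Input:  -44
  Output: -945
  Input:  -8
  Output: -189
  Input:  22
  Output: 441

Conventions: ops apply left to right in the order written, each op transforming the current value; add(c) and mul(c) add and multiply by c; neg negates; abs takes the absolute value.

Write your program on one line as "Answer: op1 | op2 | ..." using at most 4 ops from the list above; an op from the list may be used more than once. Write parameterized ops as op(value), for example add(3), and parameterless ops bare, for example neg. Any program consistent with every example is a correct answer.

mul(-3) | add(3) | mul(-7)

Check, running the answer program on each example:
  39 -> -117 -> -114 -> 798
  -44 -> 132 -> 135 -> -945
  -8 -> 24 -> 27 -> -189
  22 -> -66 -> -63 -> 441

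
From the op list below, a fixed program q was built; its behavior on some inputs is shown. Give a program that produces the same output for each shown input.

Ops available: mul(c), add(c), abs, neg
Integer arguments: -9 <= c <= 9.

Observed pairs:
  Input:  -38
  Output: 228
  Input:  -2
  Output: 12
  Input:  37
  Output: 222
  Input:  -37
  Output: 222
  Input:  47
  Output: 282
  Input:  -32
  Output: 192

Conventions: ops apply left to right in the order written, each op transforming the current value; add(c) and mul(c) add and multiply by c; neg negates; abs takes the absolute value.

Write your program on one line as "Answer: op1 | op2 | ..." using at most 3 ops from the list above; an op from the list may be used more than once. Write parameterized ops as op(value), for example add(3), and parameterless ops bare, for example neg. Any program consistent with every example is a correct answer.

mul(6) | abs

Check, running the answer program on each example:
  -38 -> -228 -> 228
  -2 -> -12 -> 12
  37 -> 222 -> 222
  -37 -> -222 -> 222
  47 -> 282 -> 282
  -32 -> -192 -> 192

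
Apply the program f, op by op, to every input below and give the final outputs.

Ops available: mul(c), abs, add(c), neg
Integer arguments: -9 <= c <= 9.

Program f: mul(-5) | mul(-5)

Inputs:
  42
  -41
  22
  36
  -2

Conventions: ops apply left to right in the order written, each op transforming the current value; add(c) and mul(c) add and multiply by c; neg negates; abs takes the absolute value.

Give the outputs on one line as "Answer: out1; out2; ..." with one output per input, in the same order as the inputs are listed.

1050; -1025; 550; 900; -50

Execution, op by op:
  42 -> -210 -> 1050
  -41 -> 205 -> -1025
  22 -> -110 -> 550
  36 -> -180 -> 900
  -2 -> 10 -> -50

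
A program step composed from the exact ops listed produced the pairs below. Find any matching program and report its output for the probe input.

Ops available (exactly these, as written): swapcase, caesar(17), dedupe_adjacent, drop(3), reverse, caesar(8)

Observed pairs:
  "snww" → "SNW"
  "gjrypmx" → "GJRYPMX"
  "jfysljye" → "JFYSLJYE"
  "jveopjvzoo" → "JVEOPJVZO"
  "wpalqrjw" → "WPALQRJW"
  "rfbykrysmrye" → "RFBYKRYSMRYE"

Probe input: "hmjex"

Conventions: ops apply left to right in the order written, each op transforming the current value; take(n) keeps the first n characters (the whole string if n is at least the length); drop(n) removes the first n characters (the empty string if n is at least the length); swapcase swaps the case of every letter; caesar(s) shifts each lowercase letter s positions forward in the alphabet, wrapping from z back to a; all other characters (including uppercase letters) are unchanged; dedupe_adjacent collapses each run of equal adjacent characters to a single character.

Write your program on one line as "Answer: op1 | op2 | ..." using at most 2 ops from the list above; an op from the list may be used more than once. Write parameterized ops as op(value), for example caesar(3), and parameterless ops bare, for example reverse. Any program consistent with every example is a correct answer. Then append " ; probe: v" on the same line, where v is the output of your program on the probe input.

swapcase | dedupe_adjacent ; probe: "HMJEX"

Check, running the answer program on each example:
  "snww" -> "SNWW" -> "SNW"
  "gjrypmx" -> "GJRYPMX" -> "GJRYPMX"
  "jfysljye" -> "JFYSLJYE" -> "JFYSLJYE"
  "jveopjvzoo" -> "JVEOPJVZOO" -> "JVEOPJVZO"
  "wpalqrjw" -> "WPALQRJW" -> "WPALQRJW"
  "rfbykrysmrye" -> "RFBYKRYSMRYE" -> "RFBYKRYSMRYE"
  probe: "hmjex" -> "HMJEX" -> "HMJEX"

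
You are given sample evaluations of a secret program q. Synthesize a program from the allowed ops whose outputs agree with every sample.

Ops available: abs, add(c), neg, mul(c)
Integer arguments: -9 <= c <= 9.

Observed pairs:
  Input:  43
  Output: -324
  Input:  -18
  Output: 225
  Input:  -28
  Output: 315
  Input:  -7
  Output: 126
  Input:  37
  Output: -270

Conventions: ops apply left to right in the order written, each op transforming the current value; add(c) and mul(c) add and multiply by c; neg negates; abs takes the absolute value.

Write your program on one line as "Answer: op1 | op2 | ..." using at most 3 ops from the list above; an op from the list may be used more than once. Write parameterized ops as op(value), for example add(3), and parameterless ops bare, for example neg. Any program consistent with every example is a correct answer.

neg | add(7) | mul(9)

Check, running the answer program on each example:
  43 -> -43 -> -36 -> -324
  -18 -> 18 -> 25 -> 225
  -28 -> 28 -> 35 -> 315
  -7 -> 7 -> 14 -> 126
  37 -> -37 -> -30 -> -270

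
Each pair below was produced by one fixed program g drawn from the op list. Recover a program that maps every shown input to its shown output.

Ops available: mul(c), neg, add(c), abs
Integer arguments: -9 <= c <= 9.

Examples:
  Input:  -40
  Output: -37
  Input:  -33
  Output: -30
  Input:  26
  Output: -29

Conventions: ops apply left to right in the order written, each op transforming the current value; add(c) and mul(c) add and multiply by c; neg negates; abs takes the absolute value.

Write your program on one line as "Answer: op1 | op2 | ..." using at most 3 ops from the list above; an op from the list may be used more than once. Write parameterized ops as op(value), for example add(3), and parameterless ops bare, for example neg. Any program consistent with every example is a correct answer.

add(3) | abs | neg

Check, running the answer program on each example:
  -40 -> -37 -> 37 -> -37
  -33 -> -30 -> 30 -> -30
  26 -> 29 -> 29 -> -29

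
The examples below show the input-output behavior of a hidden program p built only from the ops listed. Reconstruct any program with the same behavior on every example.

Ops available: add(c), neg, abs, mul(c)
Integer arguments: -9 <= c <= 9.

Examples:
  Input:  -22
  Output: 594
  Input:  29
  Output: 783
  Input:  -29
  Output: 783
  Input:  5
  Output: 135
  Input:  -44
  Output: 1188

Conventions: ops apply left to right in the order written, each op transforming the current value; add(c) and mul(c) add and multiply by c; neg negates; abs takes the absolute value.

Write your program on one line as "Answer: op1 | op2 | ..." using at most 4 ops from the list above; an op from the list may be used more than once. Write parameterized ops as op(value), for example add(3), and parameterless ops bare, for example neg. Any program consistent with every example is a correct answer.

abs | mul(3) | mul(9)

Check, running the answer program on each example:
  -22 -> 22 -> 66 -> 594
  29 -> 29 -> 87 -> 783
  -29 -> 29 -> 87 -> 783
  5 -> 5 -> 15 -> 135
  -44 -> 44 -> 132 -> 1188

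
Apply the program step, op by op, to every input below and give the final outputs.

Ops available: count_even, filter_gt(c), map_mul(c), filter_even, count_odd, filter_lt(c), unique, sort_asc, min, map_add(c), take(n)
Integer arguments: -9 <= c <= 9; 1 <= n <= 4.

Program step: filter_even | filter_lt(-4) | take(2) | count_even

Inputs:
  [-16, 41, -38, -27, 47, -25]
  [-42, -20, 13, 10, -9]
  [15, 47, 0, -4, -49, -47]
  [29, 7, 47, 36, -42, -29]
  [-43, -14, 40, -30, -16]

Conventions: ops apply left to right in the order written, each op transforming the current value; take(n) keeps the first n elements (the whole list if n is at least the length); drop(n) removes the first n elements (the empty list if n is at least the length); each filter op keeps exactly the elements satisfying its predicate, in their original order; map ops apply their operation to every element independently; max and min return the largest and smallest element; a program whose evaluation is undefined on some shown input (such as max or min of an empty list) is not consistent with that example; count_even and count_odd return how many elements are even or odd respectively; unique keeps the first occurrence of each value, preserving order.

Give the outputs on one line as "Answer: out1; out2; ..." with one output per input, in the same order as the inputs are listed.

Execution, op by op:
  [-16, 41, -38, -27, 47, -25] -> [-16, -38] -> [-16, -38] -> [-16, -38] -> 2
  [-42, -20, 13, 10, -9] -> [-42, -20, 10] -> [-42, -20] -> [-42, -20] -> 2
  [15, 47, 0, -4, -49, -47] -> [0, -4] -> [] -> [] -> 0
  [29, 7, 47, 36, -42, -29] -> [36, -42] -> [-42] -> [-42] -> 1
  [-43, -14, 40, -30, -16] -> [-14, 40, -30, -16] -> [-14, -30, -16] -> [-14, -30] -> 2

2; 2; 0; 1; 2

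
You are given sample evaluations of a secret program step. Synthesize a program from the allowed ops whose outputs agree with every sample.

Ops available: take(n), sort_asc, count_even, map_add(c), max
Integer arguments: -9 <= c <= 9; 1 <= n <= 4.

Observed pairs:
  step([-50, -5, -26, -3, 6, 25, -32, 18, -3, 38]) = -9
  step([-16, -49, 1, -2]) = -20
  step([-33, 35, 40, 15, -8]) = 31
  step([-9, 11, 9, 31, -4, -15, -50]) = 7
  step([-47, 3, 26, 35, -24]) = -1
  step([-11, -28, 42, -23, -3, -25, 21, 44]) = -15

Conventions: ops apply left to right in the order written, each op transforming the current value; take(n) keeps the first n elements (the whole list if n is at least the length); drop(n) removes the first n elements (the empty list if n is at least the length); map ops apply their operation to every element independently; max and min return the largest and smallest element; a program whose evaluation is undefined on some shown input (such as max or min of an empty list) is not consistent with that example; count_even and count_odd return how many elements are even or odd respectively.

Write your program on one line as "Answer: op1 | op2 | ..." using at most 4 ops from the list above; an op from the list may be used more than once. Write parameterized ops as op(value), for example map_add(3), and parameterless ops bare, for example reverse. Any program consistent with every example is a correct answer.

take(2) | map_add(-4) | max

Check, running the answer program on each example:
  [-50, -5, -26, -3, 6, 25, -32, 18, -3, 38] -> [-50, -5] -> [-54, -9] -> -9
  [-16, -49, 1, -2] -> [-16, -49] -> [-20, -53] -> -20
  [-33, 35, 40, 15, -8] -> [-33, 35] -> [-37, 31] -> 31
  [-9, 11, 9, 31, -4, -15, -50] -> [-9, 11] -> [-13, 7] -> 7
  [-47, 3, 26, 35, -24] -> [-47, 3] -> [-51, -1] -> -1
  [-11, -28, 42, -23, -3, -25, 21, 44] -> [-11, -28] -> [-15, -32] -> -15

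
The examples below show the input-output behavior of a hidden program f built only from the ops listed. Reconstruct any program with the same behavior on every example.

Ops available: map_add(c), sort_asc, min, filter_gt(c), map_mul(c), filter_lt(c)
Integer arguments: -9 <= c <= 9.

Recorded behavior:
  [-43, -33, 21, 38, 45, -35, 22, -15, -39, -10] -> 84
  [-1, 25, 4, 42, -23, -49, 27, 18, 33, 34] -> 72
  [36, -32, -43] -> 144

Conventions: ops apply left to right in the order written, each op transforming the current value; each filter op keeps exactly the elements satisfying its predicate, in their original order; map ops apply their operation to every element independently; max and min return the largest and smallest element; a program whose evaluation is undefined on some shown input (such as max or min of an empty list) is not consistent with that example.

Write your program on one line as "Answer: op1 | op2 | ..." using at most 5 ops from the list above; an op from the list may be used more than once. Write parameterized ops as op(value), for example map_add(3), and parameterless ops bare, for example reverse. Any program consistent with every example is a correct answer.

sort_asc | filter_gt(8) | map_mul(4) | min

Check, running the answer program on each example:
  [-43, -33, 21, 38, 45, -35, 22, -15, -39, -10] -> [-43, -39, -35, -33, -15, -10, 21, 22, 38, 45] -> [21, 22, 38, 45] -> [84, 88, 152, 180] -> 84
  [-1, 25, 4, 42, -23, -49, 27, 18, 33, 34] -> [-49, -23, -1, 4, 18, 25, 27, 33, 34, 42] -> [18, 25, 27, 33, 34, 42] -> [72, 100, 108, 132, 136, 168] -> 72
  [36, -32, -43] -> [-43, -32, 36] -> [36] -> [144] -> 144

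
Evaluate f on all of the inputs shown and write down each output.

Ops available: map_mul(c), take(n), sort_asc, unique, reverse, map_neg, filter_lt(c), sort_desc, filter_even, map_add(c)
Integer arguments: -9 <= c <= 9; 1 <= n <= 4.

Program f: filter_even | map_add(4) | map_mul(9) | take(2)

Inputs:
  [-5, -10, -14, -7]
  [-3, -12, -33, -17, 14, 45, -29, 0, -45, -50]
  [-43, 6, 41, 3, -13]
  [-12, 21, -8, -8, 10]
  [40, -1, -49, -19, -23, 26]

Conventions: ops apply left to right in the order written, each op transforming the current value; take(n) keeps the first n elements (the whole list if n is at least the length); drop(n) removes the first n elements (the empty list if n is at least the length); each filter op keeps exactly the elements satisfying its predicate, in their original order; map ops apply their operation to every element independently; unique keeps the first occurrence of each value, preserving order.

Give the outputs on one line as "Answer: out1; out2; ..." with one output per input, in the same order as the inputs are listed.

[-54, -90]; [-72, 162]; [90]; [-72, -36]; [396, 270]

Execution, op by op:
  [-5, -10, -14, -7] -> [-10, -14] -> [-6, -10] -> [-54, -90] -> [-54, -90]
  [-3, -12, -33, -17, 14, 45, -29, 0, -45, -50] -> [-12, 14, 0, -50] -> [-8, 18, 4, -46] -> [-72, 162, 36, -414] -> [-72, 162]
  [-43, 6, 41, 3, -13] -> [6] -> [10] -> [90] -> [90]
  [-12, 21, -8, -8, 10] -> [-12, -8, -8, 10] -> [-8, -4, -4, 14] -> [-72, -36, -36, 126] -> [-72, -36]
  [40, -1, -49, -19, -23, 26] -> [40, 26] -> [44, 30] -> [396, 270] -> [396, 270]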